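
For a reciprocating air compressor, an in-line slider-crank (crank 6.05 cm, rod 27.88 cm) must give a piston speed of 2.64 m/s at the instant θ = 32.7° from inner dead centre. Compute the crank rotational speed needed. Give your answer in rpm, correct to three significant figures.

652

For an in-line slider-crank, |v_piston| = rω|sinθ|·[1 + r cosθ/√(L² − r² sin²θ)].
With r = 0.0605 m, L = 0.2788 m, θ = 32.7°: the bracketed kinematic factor |dx/dθ| = 0.038694 m.
ω = v/|dx/dθ| = 2.64/0.038694 = 68.227 rad/s.
N = 60ω/(2π) = 651.52 rpm.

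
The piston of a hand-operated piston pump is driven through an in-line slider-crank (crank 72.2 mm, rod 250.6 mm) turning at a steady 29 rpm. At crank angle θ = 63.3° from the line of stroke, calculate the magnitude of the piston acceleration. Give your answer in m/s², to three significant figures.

0.184

ω = 2π·29/60 = 3.037 rad/s
x(θ) = r cosθ + √(L² − r² sin²θ); with ω constant, a = ω²·d²x/dθ².
d²x/dθ² = −r cosθ − r²(cos2θ)/√u − r⁴ sin²2θ/(4u^{3/2}),  u = L² − r² sin²θ = 0.0586399 m².
Substituting r = 0.0722 m, L = 0.2506 m, θ = 63.3°: d²x/dθ² = -0.019914 m.
a = ω²·d²x/dθ² = (3.037)²·(-0.019914) = -0.18366 m/s²;  |a| = 0.18366 m/s².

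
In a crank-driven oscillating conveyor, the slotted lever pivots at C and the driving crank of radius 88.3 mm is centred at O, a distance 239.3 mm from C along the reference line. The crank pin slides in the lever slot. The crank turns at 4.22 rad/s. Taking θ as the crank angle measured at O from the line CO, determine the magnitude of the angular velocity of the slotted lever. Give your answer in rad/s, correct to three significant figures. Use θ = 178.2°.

2.46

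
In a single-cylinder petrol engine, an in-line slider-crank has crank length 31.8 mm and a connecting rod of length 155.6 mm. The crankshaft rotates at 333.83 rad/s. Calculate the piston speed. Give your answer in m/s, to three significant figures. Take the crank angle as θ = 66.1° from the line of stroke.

10.5

ω = 333.8 rad/s
For an in-line slider-crank, x = r cosθ + √(L² − r² sin²θ), so v = −rω sinθ·[1 + r cosθ/√(L² − r² sin²θ)].
With r = 0.0318 m, L = 0.1556 m, θ = 66.1°: √(L² − r² sin²θ) = 0.15286 m.
v = −0.0318·333.8·0.91425·[1 + 0.0318·0.40514/0.15286] = -10.524 m/s.
|v| = 10.524 m/s.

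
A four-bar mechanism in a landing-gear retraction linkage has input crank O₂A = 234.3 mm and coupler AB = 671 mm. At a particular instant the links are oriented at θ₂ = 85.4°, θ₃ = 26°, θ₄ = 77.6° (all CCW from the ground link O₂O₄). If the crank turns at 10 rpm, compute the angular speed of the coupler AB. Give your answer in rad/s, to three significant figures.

0.0633

ω₂ = 1.047 rad/s (from 10 rpm).
Differentiating the loop-closure r₂e^{iθ₂}+r₃e^{iθ₃}=r₁+r₄e^{iθ₄} gives r₂ω₂e^{iθ₂}+r₃ω₃e^{iθ₃}=r₄ω₄e^{iθ₄}.
Eliminating the other unknown: ω₃ = r₂ω₂ sin(θ₄−θ₂) / [r₃ sin(θ₃−θ₄)].
Numerator sine = -0.13572; denominator sine = -0.78369.
Result = 0.2343·1.047·(-0.13572) / (0.671·(-0.78369)) = +0.063323 rad/s; magnitude 0.063323 rad/s.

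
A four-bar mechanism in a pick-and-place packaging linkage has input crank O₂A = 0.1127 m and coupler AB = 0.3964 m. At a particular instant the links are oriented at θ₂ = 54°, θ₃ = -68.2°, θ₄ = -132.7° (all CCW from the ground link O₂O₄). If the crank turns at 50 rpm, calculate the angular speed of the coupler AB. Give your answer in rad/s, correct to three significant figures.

ω₂ = 5.236 rad/s (from 50 rpm).
Differentiating the loop-closure r₂e^{iθ₂}+r₃e^{iθ₃}=r₁+r₄e^{iθ₄} gives r₂ω₂e^{iθ₂}+r₃ω₃e^{iθ₃}=r₄ω₄e^{iθ₄}.
Eliminating the other unknown: ω₃ = r₂ω₂ sin(θ₄−θ₂) / [r₃ sin(θ₃−θ₄)].
Numerator sine = +0.11667; denominator sine = +0.90259.
Result = 0.1127·5.236·(+0.11667) / (0.3964·(+0.90259)) = +0.19243 rad/s; magnitude 0.19243 rad/s.

0.192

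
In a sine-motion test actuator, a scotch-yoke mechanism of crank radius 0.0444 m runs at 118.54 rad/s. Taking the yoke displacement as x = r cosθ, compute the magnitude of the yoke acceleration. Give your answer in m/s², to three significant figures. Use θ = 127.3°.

378

ω = 118.5 rad/s
x = r cosθ ⇒ ẍ = −rω² cosθ (ω constant).
|a| = rω²|cosθ| = 0.0444·(118.5)²·|cos 127.3°| = 378.07 m/s².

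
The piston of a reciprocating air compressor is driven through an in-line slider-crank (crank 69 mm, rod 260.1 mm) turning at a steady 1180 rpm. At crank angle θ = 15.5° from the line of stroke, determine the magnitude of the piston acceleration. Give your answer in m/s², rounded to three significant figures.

1260

ω = 2π·1180/60 = 123.6 rad/s
x(θ) = r cosθ + √(L² − r² sin²θ); with ω constant, a = ω²·d²x/dθ².
d²x/dθ² = −r cosθ − r²(cos2θ)/√u − r⁴ sin²2θ/(4u^{3/2}),  u = L² − r² sin²θ = 0.067312 m².
Substituting r = 0.069 m, L = 0.2601 m, θ = 15.5°: d²x/dθ² = -0.082306 m.
a = ω²·d²x/dθ² = (123.6)²·(-0.082306) = -1256.8 m/s²;  |a| = 1256.8 m/s².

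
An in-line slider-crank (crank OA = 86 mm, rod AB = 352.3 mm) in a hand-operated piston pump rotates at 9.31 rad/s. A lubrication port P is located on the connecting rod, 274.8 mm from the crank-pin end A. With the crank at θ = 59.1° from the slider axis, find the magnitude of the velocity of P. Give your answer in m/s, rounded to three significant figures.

0.761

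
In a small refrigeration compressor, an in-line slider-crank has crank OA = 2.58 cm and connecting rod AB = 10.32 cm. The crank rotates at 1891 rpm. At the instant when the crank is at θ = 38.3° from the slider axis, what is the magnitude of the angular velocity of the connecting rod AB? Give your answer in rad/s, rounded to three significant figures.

39.3

ω = 198 rad/s (converted from 1891 rpm).
The rod makes angle φ with the slider axis where L sinφ = r sinθ; differentiating, L cosφ·φ̇ = r ω cosθ.
L cosφ = √(L² − r² sin²θ) = 0.10195 m.
|ω_rod| = r ω |cosθ| / √(L² − r² sin²θ) = 0.0258·198·0.78478/0.10195 = 39.326 rad/s.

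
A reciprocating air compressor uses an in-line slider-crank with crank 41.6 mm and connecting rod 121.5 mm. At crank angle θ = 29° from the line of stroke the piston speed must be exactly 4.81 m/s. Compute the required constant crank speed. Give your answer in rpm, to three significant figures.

For an in-line slider-crank, |v_piston| = rω|sinθ|·[1 + r cosθ/√(L² − r² sin²θ)].
With r = 0.0416 m, L = 0.1215 m, θ = 29°: the bracketed kinematic factor |dx/dθ| = 0.026293 m.
ω = v/|dx/dθ| = 4.81/0.026293 = 182.94 rad/s.
N = 60ω/(2π) = 1747 rpm.

1750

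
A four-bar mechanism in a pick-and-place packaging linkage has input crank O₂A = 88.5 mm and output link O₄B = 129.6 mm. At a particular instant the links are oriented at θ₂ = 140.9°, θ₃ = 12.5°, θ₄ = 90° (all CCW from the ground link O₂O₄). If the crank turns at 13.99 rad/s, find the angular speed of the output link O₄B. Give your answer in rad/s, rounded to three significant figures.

ω₂ = 13.99 rad/s
Differentiating the loop-closure r₂e^{iθ₂}+r₃e^{iθ₃}=r₁+r₄e^{iθ₄} gives r₂ω₂e^{iθ₂}+r₃ω₃e^{iθ₃}=r₄ω₄e^{iθ₄}.
Eliminating the other unknown: ω₄ = r₂ω₂ sin(θ₂−θ₃) / [r₄ sin(θ₄−θ₃)].
Numerator sine = +0.78369; denominator sine = +0.97630.
Result = 0.0885·13.99·(+0.78369) / (0.1296·(+0.97630)) = +7.6687 rad/s; magnitude 7.6687 rad/s.

7.67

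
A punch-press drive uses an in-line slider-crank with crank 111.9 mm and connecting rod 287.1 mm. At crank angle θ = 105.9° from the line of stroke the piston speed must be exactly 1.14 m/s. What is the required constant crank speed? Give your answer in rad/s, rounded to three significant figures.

For an in-line slider-crank, |v_piston| = rω|sinθ|·[1 + r cosθ/√(L² − r² sin²θ)].
With r = 0.1119 m, L = 0.2871 m, θ = 105.9°: the bracketed kinematic factor |dx/dθ| = 0.095224 m.
ω = v/|dx/dθ| = 1.14/0.095224 = 11.972 rad/s.

12.0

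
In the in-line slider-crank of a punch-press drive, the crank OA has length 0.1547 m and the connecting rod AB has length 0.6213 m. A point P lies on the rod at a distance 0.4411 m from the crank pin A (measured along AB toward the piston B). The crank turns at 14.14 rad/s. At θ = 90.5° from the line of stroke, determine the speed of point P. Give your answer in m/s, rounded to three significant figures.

ω = 14.14 rad/s.  Crank-pin speed |V_A| = rω = 2.1875 m/s, perpendicular to OA.
Rod angle: sinφ = −(r/L) sinθ ⇒ φ = -14.417°; ω_rod = −rω cosθ/√(L²−r²sin²θ) = +0.031723 rad/s.
V_P = V_A + ω_rod × AP, with AP = 0.4411 m along the rod.
Components: V_Px = −rω sinθ − a·ω_rod·sinφ = -2.1839 m/s;  V_Py = rω cosθ + a·ω_rod·cosφ = -0.0055365 m/s.
|V_P| = √(V_Px² + V_Py²) = 2.1839 m/s.

2.18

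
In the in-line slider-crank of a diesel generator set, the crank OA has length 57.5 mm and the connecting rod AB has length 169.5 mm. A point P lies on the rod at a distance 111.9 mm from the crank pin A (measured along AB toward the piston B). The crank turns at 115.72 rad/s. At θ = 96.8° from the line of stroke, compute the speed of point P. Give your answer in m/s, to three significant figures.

6.43

ω = 115.7 rad/s.  Crank-pin speed |V_A| = rω = 6.6539 m/s, perpendicular to OA.
Rod angle: sinφ = −(r/L) sinθ ⇒ φ = -19.685°; ω_rod = −rω cosθ/√(L²−r²sin²θ) = +4.9366 rad/s.
V_P = V_A + ω_rod × AP, with AP = 0.1119 m along the rod.
Components: V_Px = −rω sinθ − a·ω_rod·sinφ = -6.421 m/s;  V_Py = rω cosθ + a·ω_rod·cosφ = -0.26773 m/s.
|V_P| = √(V_Px² + V_Py²) = 6.4266 m/s.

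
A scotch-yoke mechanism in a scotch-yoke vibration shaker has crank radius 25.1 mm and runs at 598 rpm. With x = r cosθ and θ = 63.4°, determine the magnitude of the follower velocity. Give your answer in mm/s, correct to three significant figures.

1410

ω = 62.62 rad/s (from 598 rpm).
x = r cosθ ⇒ ẋ = −rω sinθ.
|v| = rω|sinθ| = 0.0251·62.62·|sin 63.4°| = 1.4055 m/s = 1405.5 mm/s.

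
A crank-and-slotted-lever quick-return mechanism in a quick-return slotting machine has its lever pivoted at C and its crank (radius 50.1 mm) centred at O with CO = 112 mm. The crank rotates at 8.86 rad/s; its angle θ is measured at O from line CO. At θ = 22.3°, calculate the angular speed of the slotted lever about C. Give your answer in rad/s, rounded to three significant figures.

2.68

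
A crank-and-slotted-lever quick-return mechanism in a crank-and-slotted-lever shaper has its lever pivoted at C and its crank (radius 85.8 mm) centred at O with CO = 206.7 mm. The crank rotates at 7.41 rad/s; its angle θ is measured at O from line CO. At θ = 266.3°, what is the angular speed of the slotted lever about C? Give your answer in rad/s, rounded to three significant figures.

0.964

ω = 7.41 rad/s
Crank pin A relative to C: A = (d + r cosθ, r sinθ); lever angle φ = atan2(r sinθ, d + r cosθ).
Differentiating tanφ: φ̇ = rω(d cosθ + r)/(d² + r² + 2dr cosθ).
d² + r² + 2dr cosθ = |CA|² = 0.0477976 m²;  d cosθ + r = +0.072461 m.
|ω_lever| = |0.0858·7.41·+0.072461| / 0.0477976 = 0.96384 rad/s.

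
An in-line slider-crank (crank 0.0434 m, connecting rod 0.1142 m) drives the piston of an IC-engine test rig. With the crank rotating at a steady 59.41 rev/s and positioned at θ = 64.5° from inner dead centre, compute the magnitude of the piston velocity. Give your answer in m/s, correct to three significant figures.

17.2

ω = 2π·59.4 = 373.3 rad/s
For an in-line slider-crank, x = r cosθ + √(L² − r² sin²θ), so v = −rω sinθ·[1 + r cosθ/√(L² − r² sin²θ)].
With r = 0.0434 m, L = 0.1142 m, θ = 64.5°: √(L² − r² sin²θ) = 0.10727 m.
v = −0.0434·373.3·0.90259·[1 + 0.0434·0.43051/0.10727] = -17.169 m/s.
|v| = 17.169 m/s.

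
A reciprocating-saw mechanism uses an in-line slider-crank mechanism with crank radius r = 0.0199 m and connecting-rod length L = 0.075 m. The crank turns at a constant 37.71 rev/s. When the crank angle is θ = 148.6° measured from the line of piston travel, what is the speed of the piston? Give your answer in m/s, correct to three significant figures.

ω = 2π·37.7 = 236.9 rad/s
For an in-line slider-crank, x = r cosθ + √(L² − r² sin²θ), so v = −rω sinθ·[1 + r cosθ/√(L² − r² sin²θ)].
With r = 0.0199 m, L = 0.075 m, θ = 148.6°: √(L² − r² sin²θ) = 0.07428 m.
v = −0.0199·236.9·0.52101·[1 + 0.0199·-0.85355/0.07428] = -1.8949 m/s.
|v| = 1.8949 m/s.

1.89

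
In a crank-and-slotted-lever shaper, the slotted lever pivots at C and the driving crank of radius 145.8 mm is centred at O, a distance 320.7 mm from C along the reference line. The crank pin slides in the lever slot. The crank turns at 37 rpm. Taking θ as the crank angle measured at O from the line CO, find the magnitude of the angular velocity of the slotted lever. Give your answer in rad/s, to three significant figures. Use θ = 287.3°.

0.897

ω = 3.875 rad/s (from 37 rpm).
Crank pin A relative to C: A = (d + r cosθ, r sinθ); lever angle φ = atan2(r sinθ, d + r cosθ).
Differentiating tanφ: φ̇ = rω(d cosθ + r)/(d² + r² + 2dr cosθ).
d² + r² + 2dr cosθ = |CA|² = 0.151915 m²;  d cosθ + r = +0.24117 m.
|ω_lever| = |0.1458·3.875·+0.24117| / 0.151915 = 0.89682 rad/s.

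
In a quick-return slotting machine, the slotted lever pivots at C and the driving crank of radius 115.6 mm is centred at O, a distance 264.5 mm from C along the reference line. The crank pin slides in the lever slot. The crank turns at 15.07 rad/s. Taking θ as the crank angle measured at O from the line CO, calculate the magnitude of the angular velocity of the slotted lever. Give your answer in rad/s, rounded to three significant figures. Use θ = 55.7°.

3.91

ω = 15.07 rad/s
Crank pin A relative to C: A = (d + r cosθ, r sinθ); lever angle φ = atan2(r sinθ, d + r cosθ).
Differentiating tanφ: φ̇ = rω(d cosθ + r)/(d² + r² + 2dr cosθ).
d² + r² + 2dr cosθ = |CA|² = 0.117785 m²;  d cosθ + r = +0.26465 m.
|ω_lever| = |0.1156·15.07·+0.26465| / 0.117785 = 3.9143 rad/s.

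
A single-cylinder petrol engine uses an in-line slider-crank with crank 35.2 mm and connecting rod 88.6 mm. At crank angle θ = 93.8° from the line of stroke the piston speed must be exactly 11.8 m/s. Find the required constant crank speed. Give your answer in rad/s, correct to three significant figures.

346

For an in-line slider-crank, |v_piston| = rω|sinθ|·[1 + r cosθ/√(L² − r² sin²θ)].
With r = 0.0352 m, L = 0.0886 m, θ = 93.8°: the bracketed kinematic factor |dx/dθ| = 0.034115 m.
ω = v/|dx/dθ| = 11.8/0.034115 = 345.89 rad/s.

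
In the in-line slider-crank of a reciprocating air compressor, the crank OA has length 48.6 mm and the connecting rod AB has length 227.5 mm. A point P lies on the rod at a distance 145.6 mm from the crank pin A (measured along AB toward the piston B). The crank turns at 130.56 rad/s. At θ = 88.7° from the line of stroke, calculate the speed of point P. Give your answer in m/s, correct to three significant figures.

ω = 130.6 rad/s.  Crank-pin speed |V_A| = rω = 6.3452 m/s, perpendicular to OA.
Rod angle: sinφ = −(r/L) sinθ ⇒ φ = -12.332°; ω_rod = −rω cosθ/√(L²−r²sin²θ) = -0.64772 rad/s.
V_P = V_A + ω_rod × AP, with AP = 0.1456 m along the rod.
Components: V_Px = −rω sinθ − a·ω_rod·sinφ = -6.3637 m/s;  V_Py = rω cosθ + a·ω_rod·cosφ = +0.051824 m/s.
|V_P| = √(V_Px² + V_Py²) = 6.3639 m/s.

6.36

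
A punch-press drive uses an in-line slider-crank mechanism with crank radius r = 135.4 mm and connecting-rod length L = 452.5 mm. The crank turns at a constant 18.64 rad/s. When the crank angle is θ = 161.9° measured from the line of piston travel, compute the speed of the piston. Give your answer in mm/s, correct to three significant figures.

ω = 18.64 rad/s
For an in-line slider-crank, x = r cosθ + √(L² − r² sin²θ), so v = −rω sinθ·[1 + r cosθ/√(L² − r² sin²θ)].
With r = 0.1354 m, L = 0.4525 m, θ = 161.9°: √(L² − r² sin²θ) = 0.45054 m.
v = −0.1354·18.64·0.31068·[1 + 0.1354·-0.95052/0.45054] = -0.56012 m/s.
|v| = 0.56012 m/s = 560.12 mm/s.

560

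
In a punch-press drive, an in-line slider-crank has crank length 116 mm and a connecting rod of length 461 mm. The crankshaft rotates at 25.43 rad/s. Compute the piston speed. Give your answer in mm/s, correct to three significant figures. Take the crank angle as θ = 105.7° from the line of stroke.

ω = 25.43 rad/s
For an in-line slider-crank, x = r cosθ + √(L² − r² sin²θ), so v = −rω sinθ·[1 + r cosθ/√(L² − r² sin²θ)].
With r = 0.116 m, L = 0.461 m, θ = 105.7°: √(L² − r² sin²θ) = 0.44727 m.
v = −0.116·25.43·0.96269·[1 + 0.116·-0.27060/0.44727] = -2.6405 m/s.
|v| = 2.6405 m/s = 2640.5 mm/s.

2640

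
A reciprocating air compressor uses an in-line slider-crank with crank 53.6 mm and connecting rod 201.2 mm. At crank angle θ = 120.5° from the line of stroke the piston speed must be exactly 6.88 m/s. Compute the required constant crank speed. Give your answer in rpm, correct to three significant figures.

For an in-line slider-crank, |v_piston| = rω|sinθ|·[1 + r cosθ/√(L² − r² sin²θ)].
With r = 0.0536 m, L = 0.2012 m, θ = 120.5°: the bracketed kinematic factor |dx/dθ| = 0.039768 m.
ω = v/|dx/dθ| = 6.88/0.039768 = 173.01 rad/s.
N = 60ω/(2π) = 1652.1 rpm.

1650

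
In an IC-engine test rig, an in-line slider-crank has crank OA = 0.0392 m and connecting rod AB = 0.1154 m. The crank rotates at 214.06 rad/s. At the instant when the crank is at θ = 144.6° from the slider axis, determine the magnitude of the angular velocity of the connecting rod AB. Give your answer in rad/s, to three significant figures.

ω = 214.1 rad/s
The rod makes angle φ with the slider axis where L sinφ = r sinθ; differentiating, L cosφ·φ̇ = r ω cosθ.
L cosφ = √(L² − r² sin²θ) = 0.11314 m.
|ω_rod| = r ω |cosθ| / √(L² − r² sin²θ) = 0.0392·214.1·0.81513/0.11314 = 60.453 rad/s.

60.5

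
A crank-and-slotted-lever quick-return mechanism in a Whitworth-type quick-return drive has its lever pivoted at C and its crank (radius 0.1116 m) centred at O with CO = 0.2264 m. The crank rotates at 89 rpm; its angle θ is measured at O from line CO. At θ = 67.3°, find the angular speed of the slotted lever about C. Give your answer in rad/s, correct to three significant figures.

2.49

ω = 9.32 rad/s (from 89 rpm).
Crank pin A relative to C: A = (d + r cosθ, r sinθ); lever angle φ = atan2(r sinθ, d + r cosθ).
Differentiating tanφ: φ̇ = rω(d cosθ + r)/(d² + r² + 2dr cosθ).
d² + r² + 2dr cosθ = |CA|² = 0.0832123 m²;  d cosθ + r = +0.19897 m.
|ω_lever| = |0.1116·9.32·+0.19897| / 0.0832123 = 2.487 rad/s.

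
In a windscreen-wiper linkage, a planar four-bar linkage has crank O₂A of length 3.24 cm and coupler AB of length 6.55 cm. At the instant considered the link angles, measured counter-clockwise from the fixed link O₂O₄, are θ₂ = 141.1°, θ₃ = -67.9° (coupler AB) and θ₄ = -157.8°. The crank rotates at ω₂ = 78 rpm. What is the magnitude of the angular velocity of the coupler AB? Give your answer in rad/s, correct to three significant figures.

3.54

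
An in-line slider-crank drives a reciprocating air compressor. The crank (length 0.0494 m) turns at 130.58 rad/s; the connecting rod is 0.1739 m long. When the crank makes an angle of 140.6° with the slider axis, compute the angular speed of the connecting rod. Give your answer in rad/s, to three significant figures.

29.1

ω = 130.6 rad/s
The rod makes angle φ with the slider axis where L sinφ = r sinθ; differentiating, L cosφ·φ̇ = r ω cosθ.
L cosφ = √(L² − r² sin²θ) = 0.17105 m.
|ω_rod| = r ω |cosθ| / √(L² − r² sin²θ) = 0.0494·130.6·0.77273/0.17105 = 29.141 rad/s.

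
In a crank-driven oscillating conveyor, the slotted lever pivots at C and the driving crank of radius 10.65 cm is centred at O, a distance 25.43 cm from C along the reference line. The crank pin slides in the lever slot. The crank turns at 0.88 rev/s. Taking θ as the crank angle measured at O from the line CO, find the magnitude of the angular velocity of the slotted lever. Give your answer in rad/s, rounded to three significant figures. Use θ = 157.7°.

ω = 5.529 rad/s (from 0.88 rev/s).
Crank pin A relative to C: A = (d + r cosθ, r sinθ); lever angle φ = atan2(r sinθ, d + r cosθ).
Differentiating tanφ: φ̇ = rω(d cosθ + r)/(d² + r² + 2dr cosθ).
d² + r² + 2dr cosθ = |CA|² = 0.0258959 m²;  d cosθ + r = -0.12878 m.
|ω_lever| = |0.1065·5.529·-0.12878| / 0.0258959 = 2.9284 rad/s.

2.93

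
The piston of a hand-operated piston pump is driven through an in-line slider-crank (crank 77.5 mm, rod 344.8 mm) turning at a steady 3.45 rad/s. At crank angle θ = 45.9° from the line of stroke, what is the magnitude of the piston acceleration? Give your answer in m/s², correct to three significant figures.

0.638

ω = 3.45 rad/s
x(θ) = r cosθ + √(L² − r² sin²θ); with ω constant, a = ω²·d²x/dθ².
d²x/dθ² = −r cosθ − r²(cos2θ)/√u − r⁴ sin²2θ/(4u^{3/2}),  u = L² − r² sin²θ = 0.11579 m².
Substituting r = 0.0775 m, L = 0.3448 m, θ = 45.9°: d²x/dθ² = -0.053607 m.
a = ω²·d²x/dθ² = (3.45)²·(-0.053607) = -0.63806 m/s²;  |a| = 0.63806 m/s².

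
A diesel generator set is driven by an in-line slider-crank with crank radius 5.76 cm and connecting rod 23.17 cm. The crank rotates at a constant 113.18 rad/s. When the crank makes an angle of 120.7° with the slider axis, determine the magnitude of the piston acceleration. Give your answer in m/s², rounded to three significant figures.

ω = 113.2 rad/s
x(θ) = r cosθ + √(L² − r² sin²θ); with ω constant, a = ω²·d²x/dθ².
d²x/dθ² = −r cosθ − r²(cos2θ)/√u − r⁴ sin²2θ/(4u^{3/2}),  u = L² − r² sin²θ = 0.0512319 m².
Substituting r = 0.0576 m, L = 0.2317 m, θ = 120.7°: d²x/dθ² = +0.036241 m.
a = ω²·d²x/dθ² = (113.2)²·(+0.036241) = +464.24 m/s²;  |a| = 464.24 m/s².

464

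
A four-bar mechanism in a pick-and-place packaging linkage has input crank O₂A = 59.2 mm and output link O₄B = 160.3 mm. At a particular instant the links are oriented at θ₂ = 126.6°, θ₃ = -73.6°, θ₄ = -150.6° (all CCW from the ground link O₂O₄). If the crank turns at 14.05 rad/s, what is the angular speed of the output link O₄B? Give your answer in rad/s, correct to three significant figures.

ω₂ = 14.05 rad/s
Differentiating the loop-closure r₂e^{iθ₂}+r₃e^{iθ₃}=r₁+r₄e^{iθ₄} gives r₂ω₂e^{iθ₂}+r₃ω₃e^{iθ₃}=r₄ω₄e^{iθ₄}.
Eliminating the other unknown: ω₄ = r₂ω₂ sin(θ₂−θ₃) / [r₄ sin(θ₄−θ₃)].
Numerator sine = -0.34530; denominator sine = -0.97437.
Result = 0.0592·14.05·(-0.34530) / (0.1603·(-0.97437)) = +1.8388 rad/s; magnitude 1.8388 rad/s.

1.84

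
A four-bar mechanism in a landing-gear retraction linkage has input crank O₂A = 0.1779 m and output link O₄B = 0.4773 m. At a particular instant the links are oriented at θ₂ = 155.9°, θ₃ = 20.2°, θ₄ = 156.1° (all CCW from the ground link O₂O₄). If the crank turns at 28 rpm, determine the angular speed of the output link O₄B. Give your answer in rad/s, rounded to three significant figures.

ω₂ = 2.932 rad/s (from 28 rpm).
Differentiating the loop-closure r₂e^{iθ₂}+r₃e^{iθ₃}=r₁+r₄e^{iθ₄} gives r₂ω₂e^{iθ₂}+r₃ω₃e^{iθ₃}=r₄ω₄e^{iθ₄}.
Eliminating the other unknown: ω₄ = r₂ω₂ sin(θ₂−θ₃) / [r₄ sin(θ₄−θ₃)].
Numerator sine = +0.69842; denominator sine = +0.69591.
Result = 0.1779·2.932·(+0.69842) / (0.4773·(+0.69591)) = +1.0968 rad/s; magnitude 1.0968 rad/s.

1.10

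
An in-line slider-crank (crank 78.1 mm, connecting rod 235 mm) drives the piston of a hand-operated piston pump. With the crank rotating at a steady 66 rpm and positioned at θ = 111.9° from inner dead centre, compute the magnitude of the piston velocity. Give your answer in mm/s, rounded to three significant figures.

436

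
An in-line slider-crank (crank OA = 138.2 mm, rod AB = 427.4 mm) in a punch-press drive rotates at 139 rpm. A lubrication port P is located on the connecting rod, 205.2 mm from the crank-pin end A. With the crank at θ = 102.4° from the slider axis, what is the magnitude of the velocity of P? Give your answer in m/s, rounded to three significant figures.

1.91

ω = 14.56 rad/s.  Crank-pin speed |V_A| = rω = 2.0116 m/s, perpendicular to OA.
Rod angle: sinφ = −(r/L) sinθ ⇒ φ = -18.410°; ω_rod = −rω cosθ/√(L²−r²sin²θ) = +1.0652 rad/s.
V_P = V_A + ω_rod × AP, with AP = 0.2052 m along the rod.
Components: V_Px = −rω sinθ − a·ω_rod·sinφ = -1.8957 m/s;  V_Py = rω cosθ + a·ω_rod·cosφ = -0.22458 m/s.
|V_P| = √(V_Px² + V_Py²) = 1.9089 m/s.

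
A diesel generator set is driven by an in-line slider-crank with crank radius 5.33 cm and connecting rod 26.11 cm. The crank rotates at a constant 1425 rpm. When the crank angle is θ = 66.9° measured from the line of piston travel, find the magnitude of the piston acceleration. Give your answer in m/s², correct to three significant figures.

ω = 2π·1425/60 = 149.2 rad/s
x(θ) = r cosθ + √(L² − r² sin²θ); with ω constant, a = ω²·d²x/dθ².
d²x/dθ² = −r cosθ − r²(cos2θ)/√u − r⁴ sin²2θ/(4u^{3/2}),  u = L² − r² sin²θ = 0.0657696 m².
Substituting r = 0.0533 m, L = 0.2611 m, θ = 66.9°: d²x/dθ² = -0.013307 m.
a = ω²·d²x/dθ² = (149.2)²·(-0.013307) = -296.32 m/s²;  |a| = 296.32 m/s².

296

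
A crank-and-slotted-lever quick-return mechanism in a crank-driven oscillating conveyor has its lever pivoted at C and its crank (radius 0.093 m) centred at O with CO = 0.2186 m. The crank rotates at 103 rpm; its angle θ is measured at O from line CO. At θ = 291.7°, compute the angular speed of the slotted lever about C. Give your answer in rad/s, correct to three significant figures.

2.44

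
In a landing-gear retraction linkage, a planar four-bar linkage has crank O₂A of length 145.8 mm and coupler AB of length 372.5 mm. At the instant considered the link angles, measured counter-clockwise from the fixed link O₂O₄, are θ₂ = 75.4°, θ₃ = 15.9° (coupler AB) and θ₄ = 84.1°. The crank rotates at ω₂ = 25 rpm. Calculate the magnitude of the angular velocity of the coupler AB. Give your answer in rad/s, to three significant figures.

0.167

ω₂ = 2.618 rad/s (from 25 rpm).
Differentiating the loop-closure r₂e^{iθ₂}+r₃e^{iθ₃}=r₁+r₄e^{iθ₄} gives r₂ω₂e^{iθ₂}+r₃ω₃e^{iθ₃}=r₄ω₄e^{iθ₄}.
Eliminating the other unknown: ω₃ = r₂ω₂ sin(θ₄−θ₂) / [r₃ sin(θ₃−θ₄)].
Numerator sine = +0.15126; denominator sine = -0.92849.
Result = 0.1458·2.618·(+0.15126) / (0.3725·(-0.92849)) = -0.16694 rad/s; magnitude 0.16694 rad/s.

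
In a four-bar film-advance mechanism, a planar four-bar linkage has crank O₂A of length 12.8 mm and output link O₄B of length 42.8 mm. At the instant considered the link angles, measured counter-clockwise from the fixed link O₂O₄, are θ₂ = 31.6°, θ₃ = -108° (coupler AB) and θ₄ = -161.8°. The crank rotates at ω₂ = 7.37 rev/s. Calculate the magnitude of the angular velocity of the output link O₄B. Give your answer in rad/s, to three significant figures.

11.1

ω₂ = 46.31 rad/s (from 7.37 rev/s).
Differentiating the loop-closure r₂e^{iθ₂}+r₃e^{iθ₃}=r₁+r₄e^{iθ₄} gives r₂ω₂e^{iθ₂}+r₃ω₃e^{iθ₃}=r₄ω₄e^{iθ₄}.
Eliminating the other unknown: ω₄ = r₂ω₂ sin(θ₂−θ₃) / [r₄ sin(θ₄−θ₃)].
Numerator sine = +0.64812; denominator sine = -0.80696.
Result = 0.0128·46.31·(+0.64812) / (0.0428·(-0.80696)) = -11.123 rad/s; magnitude 11.123 rad/s.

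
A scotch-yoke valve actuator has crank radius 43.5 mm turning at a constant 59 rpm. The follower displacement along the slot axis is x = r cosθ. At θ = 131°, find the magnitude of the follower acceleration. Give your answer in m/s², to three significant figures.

ω = 6.178 rad/s (from 59 rpm).
x = r cosθ ⇒ ẍ = −rω² cosθ (ω constant).
|a| = rω²|cosθ| = 0.0435·(6.178)²·|cos 131°| = 1.0894 m/s².

1.09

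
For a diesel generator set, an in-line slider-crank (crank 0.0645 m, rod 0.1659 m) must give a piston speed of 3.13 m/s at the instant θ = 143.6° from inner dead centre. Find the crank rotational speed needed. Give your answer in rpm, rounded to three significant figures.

For an in-line slider-crank, |v_piston| = rω|sinθ|·[1 + r cosθ/√(L² − r² sin²θ)].
With r = 0.0645 m, L = 0.1659 m, θ = 143.6°: the bracketed kinematic factor |dx/dθ| = 0.025966 m.
ω = v/|dx/dθ| = 3.13/0.025966 = 120.54 rad/s.
N = 60ω/(2π) = 1151.1 rpm.

1150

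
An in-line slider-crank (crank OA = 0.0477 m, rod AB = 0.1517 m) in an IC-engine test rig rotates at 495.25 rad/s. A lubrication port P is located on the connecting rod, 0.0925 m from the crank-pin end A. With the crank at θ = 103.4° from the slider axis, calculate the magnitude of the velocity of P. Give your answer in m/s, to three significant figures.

22.0

ω = 495.2 rad/s.  Crank-pin speed |V_A| = rω = 23.623 m/s, perpendicular to OA.
Rod angle: sinφ = −(r/L) sinθ ⇒ φ = -17.811°; ω_rod = −rω cosθ/√(L²−r²sin²θ) = +37.906 rad/s.
V_P = V_A + ω_rod × AP, with AP = 0.0925 m along the rod.
Components: V_Px = −rω sinθ − a·ω_rod·sinφ = -21.908 m/s;  V_Py = rω cosθ + a·ω_rod·cosφ = -2.1365 m/s.
|V_P| = √(V_Px² + V_Py²) = 22.012 m/s.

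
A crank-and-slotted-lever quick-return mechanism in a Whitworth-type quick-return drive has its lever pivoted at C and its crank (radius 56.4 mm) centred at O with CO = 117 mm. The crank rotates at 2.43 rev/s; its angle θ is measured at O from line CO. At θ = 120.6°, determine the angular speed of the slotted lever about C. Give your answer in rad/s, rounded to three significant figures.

0.268

ω = 15.27 rad/s (from 2.43 rev/s).
Crank pin A relative to C: A = (d + r cosθ, r sinθ); lever angle φ = atan2(r sinθ, d + r cosθ).
Differentiating tanφ: φ̇ = rω(d cosθ + r)/(d² + r² + 2dr cosθ).
d² + r² + 2dr cosθ = |CA|² = 0.0101518 m²;  d cosθ + r = -0.0031578 m.
|ω_lever| = |0.0564·15.27·-0.0031578| / 0.0101518 = 0.26786 rad/s.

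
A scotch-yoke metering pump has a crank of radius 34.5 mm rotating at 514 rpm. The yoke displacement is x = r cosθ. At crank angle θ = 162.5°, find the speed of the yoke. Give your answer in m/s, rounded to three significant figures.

0.558

ω = 53.83 rad/s (from 514 rpm).
x = r cosθ ⇒ ẋ = −rω sinθ.
|v| = rω|sinθ| = 0.0345·53.83·|sin 162.5°| = 0.55841 m/s.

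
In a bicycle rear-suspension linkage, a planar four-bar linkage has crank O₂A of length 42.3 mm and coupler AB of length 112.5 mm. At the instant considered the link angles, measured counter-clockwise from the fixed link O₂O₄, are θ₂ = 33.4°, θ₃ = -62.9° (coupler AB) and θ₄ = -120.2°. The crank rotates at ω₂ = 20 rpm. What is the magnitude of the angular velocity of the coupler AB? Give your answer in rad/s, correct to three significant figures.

ω₂ = 2.094 rad/s (from 20 rpm).
Differentiating the loop-closure r₂e^{iθ₂}+r₃e^{iθ₃}=r₁+r₄e^{iθ₄} gives r₂ω₂e^{iθ₂}+r₃ω₃e^{iθ₃}=r₄ω₄e^{iθ₄}.
Eliminating the other unknown: ω₃ = r₂ω₂ sin(θ₄−θ₂) / [r₃ sin(θ₃−θ₄)].
Numerator sine = -0.44464; denominator sine = +0.84151.
Result = 0.0423·2.094·(-0.44464) / (0.1125·(+0.84151)) = -0.41609 rad/s; magnitude 0.41609 rad/s.

0.416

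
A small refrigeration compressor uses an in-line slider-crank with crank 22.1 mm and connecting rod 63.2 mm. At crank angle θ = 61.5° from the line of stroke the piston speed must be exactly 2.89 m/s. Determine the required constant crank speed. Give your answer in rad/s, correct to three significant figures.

127

For an in-line slider-crank, |v_piston| = rω|sinθ|·[1 + r cosθ/√(L² − r² sin²θ)].
With r = 0.0221 m, L = 0.0632 m, θ = 61.5°: the bracketed kinematic factor |dx/dθ| = 0.022827 m.
ω = v/|dx/dθ| = 2.89/0.022827 = 126.6 rad/s.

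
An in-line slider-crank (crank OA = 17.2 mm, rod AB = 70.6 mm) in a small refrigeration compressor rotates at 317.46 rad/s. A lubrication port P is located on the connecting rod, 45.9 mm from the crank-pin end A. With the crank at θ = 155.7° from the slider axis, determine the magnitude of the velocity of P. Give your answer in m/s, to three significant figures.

2.59

ω = 317.5 rad/s.  Crank-pin speed |V_A| = rω = 5.4603 m/s, perpendicular to OA.
Rod angle: sinφ = −(r/L) sinθ ⇒ φ = -5.754°; ω_rod = −rω cosθ/√(L²−r²sin²θ) = +70.846 rad/s.
V_P = V_A + ω_rod × AP, with AP = 0.0459 m along the rod.
Components: V_Px = −rω sinθ − a·ω_rod·sinφ = -1.921 m/s;  V_Py = rω cosθ + a·ω_rod·cosφ = -1.7411 m/s.
|V_P| = √(V_Px² + V_Py²) = 2.5926 m/s.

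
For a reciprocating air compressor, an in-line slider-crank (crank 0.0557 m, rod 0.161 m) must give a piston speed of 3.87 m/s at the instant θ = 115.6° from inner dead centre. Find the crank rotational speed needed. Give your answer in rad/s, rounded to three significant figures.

91.4

For an in-line slider-crank, |v_piston| = rω|sinθ|·[1 + r cosθ/√(L² − r² sin²θ)].
With r = 0.0557 m, L = 0.161 m, θ = 115.6°: the bracketed kinematic factor |dx/dθ| = 0.042329 m.
ω = v/|dx/dθ| = 3.87/0.042329 = 91.428 rad/s.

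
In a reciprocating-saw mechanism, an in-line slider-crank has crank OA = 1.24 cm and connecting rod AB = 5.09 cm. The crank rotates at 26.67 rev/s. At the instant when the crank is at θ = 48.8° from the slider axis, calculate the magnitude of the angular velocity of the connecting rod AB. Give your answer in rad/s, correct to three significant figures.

27.4

ω = 167.6 rad/s (converted from 26.67 rev/s).
The rod makes angle φ with the slider axis where L sinφ = r sinθ; differentiating, L cosφ·φ̇ = r ω cosθ.
L cosφ = √(L² − r² sin²θ) = 0.050038 m.
|ω_rod| = r ω |cosθ| / √(L² − r² sin²θ) = 0.0124·167.6·0.65869/0.050038 = 27.353 rad/s.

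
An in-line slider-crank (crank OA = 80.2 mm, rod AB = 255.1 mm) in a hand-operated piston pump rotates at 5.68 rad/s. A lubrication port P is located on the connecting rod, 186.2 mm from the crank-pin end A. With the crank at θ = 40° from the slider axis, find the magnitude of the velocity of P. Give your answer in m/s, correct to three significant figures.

0.358

ω = 5.68 rad/s.  Crank-pin speed |V_A| = rω = 0.45554 m/s, perpendicular to OA.
Rod angle: sinφ = −(r/L) sinθ ⇒ φ = -11.659°; ω_rod = −rω cosθ/√(L²−r²sin²θ) = -1.3968 rad/s.
V_P = V_A + ω_rod × AP, with AP = 0.1862 m along the rod.
Components: V_Px = −rω sinθ − a·ω_rod·sinφ = -0.34537 m/s;  V_Py = rω cosθ + a·ω_rod·cosφ = +0.094251 m/s.
|V_P| = √(V_Px² + V_Py²) = 0.358 m/s.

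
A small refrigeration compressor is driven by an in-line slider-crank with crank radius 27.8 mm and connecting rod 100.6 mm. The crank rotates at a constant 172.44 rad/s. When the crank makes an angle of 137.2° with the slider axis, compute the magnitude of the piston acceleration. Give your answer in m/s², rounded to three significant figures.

584

ω = 172.4 rad/s
x(θ) = r cosθ + √(L² − r² sin²θ); with ω constant, a = ω²·d²x/dθ².
d²x/dθ² = −r cosθ − r²(cos2θ)/√u − r⁴ sin²2θ/(4u^{3/2}),  u = L² − r² sin²θ = 0.00976359 m².
Substituting r = 0.0278 m, L = 0.1006 m, θ = 137.2°: d²x/dθ² = +0.019644 m.
a = ω²·d²x/dθ² = (172.4)²·(+0.019644) = +584.12 m/s²;  |a| = 584.12 m/s².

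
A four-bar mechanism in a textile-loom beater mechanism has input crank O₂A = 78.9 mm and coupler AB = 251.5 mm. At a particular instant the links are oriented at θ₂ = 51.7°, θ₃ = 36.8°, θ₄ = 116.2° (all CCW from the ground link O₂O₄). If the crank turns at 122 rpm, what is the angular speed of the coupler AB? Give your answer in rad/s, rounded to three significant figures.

3.68

ω₂ = 12.78 rad/s (from 122 rpm).
Differentiating the loop-closure r₂e^{iθ₂}+r₃e^{iθ₃}=r₁+r₄e^{iθ₄} gives r₂ω₂e^{iθ₂}+r₃ω₃e^{iθ₃}=r₄ω₄e^{iθ₄}.
Eliminating the other unknown: ω₃ = r₂ω₂ sin(θ₄−θ₂) / [r₃ sin(θ₃−θ₄)].
Numerator sine = +0.90259; denominator sine = -0.98294.
Result = 0.0789·12.78·(+0.90259) / (0.2515·(-0.98294)) = -3.6804 rad/s; magnitude 3.6804 rad/s.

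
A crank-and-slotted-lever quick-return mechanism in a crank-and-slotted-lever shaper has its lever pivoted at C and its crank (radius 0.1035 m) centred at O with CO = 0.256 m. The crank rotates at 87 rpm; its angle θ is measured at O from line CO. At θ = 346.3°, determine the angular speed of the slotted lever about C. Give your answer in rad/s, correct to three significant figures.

2.60

ω = 9.111 rad/s (from 87 rpm).
Crank pin A relative to C: A = (d + r cosθ, r sinθ); lever angle φ = atan2(r sinθ, d + r cosθ).
Differentiating tanφ: φ̇ = rω(d cosθ + r)/(d² + r² + 2dr cosθ).
d² + r² + 2dr cosθ = |CA|² = 0.127733 m²;  d cosθ + r = +0.35222 m.
|ω_lever| = |0.1035·9.111·+0.35222| / 0.127733 = 2.6001 rad/s.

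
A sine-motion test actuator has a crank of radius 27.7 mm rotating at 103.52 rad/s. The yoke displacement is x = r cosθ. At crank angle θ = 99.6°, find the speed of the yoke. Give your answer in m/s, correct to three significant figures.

ω = 103.5 rad/s
x = r cosθ ⇒ ẋ = −rω sinθ.
|v| = rω|sinθ| = 0.0277·103.5·|sin 99.6°| = 2.8273 m/s.

2.83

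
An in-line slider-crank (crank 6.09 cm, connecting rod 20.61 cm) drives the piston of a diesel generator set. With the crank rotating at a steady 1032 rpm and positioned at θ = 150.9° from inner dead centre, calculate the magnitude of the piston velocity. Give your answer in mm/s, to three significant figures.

ω = 2π·1032/60 = 108.1 rad/s
For an in-line slider-crank, x = r cosθ + √(L² − r² sin²θ), so v = −rω sinθ·[1 + r cosθ/√(L² − r² sin²θ)].
With r = 0.0609 m, L = 0.2061 m, θ = 150.9°: √(L² − r² sin²θ) = 0.20396 m.
v = −0.0609·108.1·0.48634·[1 + 0.0609·-0.87377/0.20396] = -2.3657 m/s.
|v| = 2.3657 m/s = 2365.7 mm/s.

2370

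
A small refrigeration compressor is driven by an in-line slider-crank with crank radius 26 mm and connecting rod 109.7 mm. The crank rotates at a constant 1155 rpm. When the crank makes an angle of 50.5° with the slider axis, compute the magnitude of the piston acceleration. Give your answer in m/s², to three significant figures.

ω = 2π·1155/60 = 121 rad/s
x(θ) = r cosθ + √(L² − r² sin²θ); with ω constant, a = ω²·d²x/dθ².
d²x/dθ² = −r cosθ − r²(cos2θ)/√u − r⁴ sin²2θ/(4u^{3/2}),  u = L² − r² sin²θ = 0.0116316 m².
Substituting r = 0.026 m, L = 0.1097 m, θ = 50.5°: d²x/dθ² = -0.01543 m.
a = ω²·d²x/dθ² = (121)²·(-0.01543) = -225.73 m/s²;  |a| = 225.73 m/s².

226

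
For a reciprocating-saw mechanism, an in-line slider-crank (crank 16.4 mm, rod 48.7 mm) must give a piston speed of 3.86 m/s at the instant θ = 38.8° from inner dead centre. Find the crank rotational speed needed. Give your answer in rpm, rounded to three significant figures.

2830

For an in-line slider-crank, |v_piston| = rω|sinθ|·[1 + r cosθ/√(L² − r² sin²θ)].
With r = 0.0164 m, L = 0.0487 m, θ = 38.8°: the bracketed kinematic factor |dx/dθ| = 0.013035 m.
ω = v/|dx/dθ| = 3.86/0.013035 = 296.12 rad/s.
N = 60ω/(2π) = 2827.7 rpm.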